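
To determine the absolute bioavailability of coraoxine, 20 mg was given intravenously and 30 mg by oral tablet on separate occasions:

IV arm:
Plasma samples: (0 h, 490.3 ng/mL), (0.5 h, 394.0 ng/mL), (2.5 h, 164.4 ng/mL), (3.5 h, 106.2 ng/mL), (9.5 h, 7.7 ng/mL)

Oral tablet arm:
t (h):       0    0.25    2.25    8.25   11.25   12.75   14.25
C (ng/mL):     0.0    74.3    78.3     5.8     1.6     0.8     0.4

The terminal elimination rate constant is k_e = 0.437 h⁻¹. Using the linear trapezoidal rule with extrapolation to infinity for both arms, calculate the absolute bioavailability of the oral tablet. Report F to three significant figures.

Trapezoidal AUC_0→9.5 (IV):
  [0→0.5]: (490.3+394.0)/2 × 0.5 = 221.075
  [0.5→2.5]: (394.0+164.4)/2 × 2 = 558.4
  [2.5→3.5]: (164.4+106.2)/2 × 1 = 135.3
  [3.5→9.5]: (106.2+7.7)/2 × 6 = 341.7
  Sum = 1256.475 ng/mL·h
IV tail: 7.7/0.437 = 17.620; AUC_iv,0→∞ = 1256.475 + 17.620 = 1274.095 ng/mL·h
Trapezoidal AUC_0→14.25 (oral tablet):
  [0→0.25]: (0.0+74.3)/2 × 0.25 = 9.2875
  [0.25→2.25]: (74.3+78.3)/2 × 2 = 152.6
  [2.25→8.25]: (78.3+5.8)/2 × 6 = 252.3
  [8.25→11.25]: (5.8+1.6)/2 × 3 = 11.1
  [11.25→12.75]: (1.6+0.8)/2 × 1.5 = 1.8
  [12.75→14.25]: (0.8+0.4)/2 × 1.5 = 0.9
  Sum = 427.9875 ng/mL·h
oral tablet tail: 0.4/0.437 = 0.915; AUC_ev,0→∞ = 427.9875 + 0.915 = 428.9025 ng/mL·h
F = (AUC_ev/D_ev)/(AUC_iv/D_iv) = (428.9025/30)/(1274.095/20) = 14.29675/63.70475 = 0.2244

F = 0.224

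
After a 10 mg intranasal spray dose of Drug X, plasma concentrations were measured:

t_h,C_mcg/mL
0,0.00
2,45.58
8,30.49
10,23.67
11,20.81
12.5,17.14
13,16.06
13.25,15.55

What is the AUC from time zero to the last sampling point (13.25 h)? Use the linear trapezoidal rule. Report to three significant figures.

AUC = 391 mcg/mL·h

Trapezoidal AUC_0→13.25:
  [0→2]: (0.00+45.58)/2 × 2 = 45.58
  [2→8]: (45.58+30.49)/2 × 6 = 228.21
  [8→10]: (30.49+23.67)/2 × 2 = 54.16
  [10→11]: (23.67+20.81)/2 × 1 = 22.24
  [11→12.5]: (20.81+17.14)/2 × 1.5 = 28.4625
  [12.5→13]: (17.14+16.06)/2 × 0.5 = 8.3
  [13→13.25]: (16.06+15.55)/2 × 0.25 = 3.95125
  Sum = 390.90375 mcg/mL·h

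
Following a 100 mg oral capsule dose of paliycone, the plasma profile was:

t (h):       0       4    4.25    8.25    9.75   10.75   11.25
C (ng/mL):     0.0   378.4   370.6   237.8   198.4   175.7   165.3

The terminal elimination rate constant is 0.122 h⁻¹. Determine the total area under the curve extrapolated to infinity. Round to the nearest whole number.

Trapezoidal AUC_0→11.25:
  [0→4]: (0.0+378.4)/2 × 4 = 756.8
  [4→4.25]: (378.4+370.6)/2 × 0.25 = 93.625
  [4.25→8.25]: (370.6+237.8)/2 × 4 = 1216.8
  [8.25→9.75]: (237.8+198.4)/2 × 1.5 = 327.15
  [9.75→10.75]: (198.4+175.7)/2 × 1 = 187.05
  [10.75→11.25]: (175.7+165.3)/2 × 0.5 = 85.25
  Sum = 2666.675 ng/mL·h
Extrapolated tail: C_last / k_e = 165.3 / 0.122 = 1354.918
AUC_0→∞ = 2666.675 + 1354.918 = 4021.593 ng/mL·h

AUC = 4022 ng/mL·h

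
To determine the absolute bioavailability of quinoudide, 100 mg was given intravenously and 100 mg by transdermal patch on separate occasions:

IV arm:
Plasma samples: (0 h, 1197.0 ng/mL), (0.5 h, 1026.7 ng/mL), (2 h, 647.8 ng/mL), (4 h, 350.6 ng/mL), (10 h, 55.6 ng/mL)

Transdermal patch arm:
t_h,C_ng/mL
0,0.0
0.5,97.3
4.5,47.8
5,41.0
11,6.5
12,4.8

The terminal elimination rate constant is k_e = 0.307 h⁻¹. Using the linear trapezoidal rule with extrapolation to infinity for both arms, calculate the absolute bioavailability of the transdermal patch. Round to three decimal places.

Trapezoidal AUC_0→10 (IV):
  [0→0.5]: (1197.0+1026.7)/2 × 0.5 = 555.925
  [0.5→2]: (1026.7+647.8)/2 × 1.5 = 1255.875
  [2→4]: (647.8+350.6)/2 × 2 = 998.4
  [4→10]: (350.6+55.6)/2 × 6 = 1218.6
  Sum = 4028.8 ng/mL·h
IV tail: 55.6/0.307 = 181.107; AUC_iv,0→∞ = 4028.8 + 181.107 = 4209.907 ng/mL·h
Trapezoidal AUC_0→12 (transdermal patch):
  [0→0.5]: (0.0+97.3)/2 × 0.5 = 24.325
  [0.5→4.5]: (97.3+47.8)/2 × 4 = 290.2
  [4.5→5]: (47.8+41.0)/2 × 0.5 = 22.2
  [5→11]: (41.0+6.5)/2 × 6 = 142.5
  [11→12]: (6.5+4.8)/2 × 1 = 5.65
  Sum = 484.875 ng/mL·h
transdermal patch tail: 4.8/0.307 = 15.635; AUC_ev,0→∞ = 484.875 + 15.635 = 500.51 ng/mL·h
F = (AUC_ev/D_ev)/(AUC_iv/D_iv) = (500.51/100)/(4209.907/100) = 5.0051/42.09907 = 0.1189

F = 0.119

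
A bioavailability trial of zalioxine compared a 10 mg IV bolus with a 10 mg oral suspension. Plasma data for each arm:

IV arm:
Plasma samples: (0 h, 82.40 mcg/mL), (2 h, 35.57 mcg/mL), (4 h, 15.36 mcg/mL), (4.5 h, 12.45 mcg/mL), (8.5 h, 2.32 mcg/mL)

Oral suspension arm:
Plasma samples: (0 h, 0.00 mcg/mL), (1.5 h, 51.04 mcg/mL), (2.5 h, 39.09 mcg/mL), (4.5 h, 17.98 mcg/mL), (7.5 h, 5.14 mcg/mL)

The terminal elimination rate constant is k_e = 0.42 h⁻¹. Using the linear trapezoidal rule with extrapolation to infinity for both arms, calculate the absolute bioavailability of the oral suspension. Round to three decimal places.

Trapezoidal AUC_0→8.5 (IV):
  [0→2]: (82.40+35.57)/2 × 2 = 117.97
  [2→4]: (35.57+15.36)/2 × 2 = 50.93
  [4→4.5]: (15.36+12.45)/2 × 0.5 = 6.9525
  [4.5→8.5]: (12.45+2.32)/2 × 4 = 29.54
  Sum = 205.3925 mcg/mL·h
IV tail: 2.32/0.42 = 5.524; AUC_iv,0→∞ = 205.3925 + 5.524 = 210.9165 mcg/mL·h
Trapezoidal AUC_0→7.5 (oral suspension):
  [0→1.5]: (0.00+51.04)/2 × 1.5 = 38.28
  [1.5→2.5]: (51.04+39.09)/2 × 1 = 45.065
  [2.5→4.5]: (39.09+17.98)/2 × 2 = 57.07
  [4.5→7.5]: (17.98+5.14)/2 × 3 = 34.68
  Sum = 175.095 mcg/mL·h
oral suspension tail: 5.14/0.42 = 12.238; AUC_ev,0→∞ = 175.095 + 12.238 = 187.333 mcg/mL·h
F = (AUC_ev/D_ev)/(AUC_iv/D_iv) = (187.333/10)/(210.9165/10) = 18.7333/21.09165 = 0.8882

F = 0.888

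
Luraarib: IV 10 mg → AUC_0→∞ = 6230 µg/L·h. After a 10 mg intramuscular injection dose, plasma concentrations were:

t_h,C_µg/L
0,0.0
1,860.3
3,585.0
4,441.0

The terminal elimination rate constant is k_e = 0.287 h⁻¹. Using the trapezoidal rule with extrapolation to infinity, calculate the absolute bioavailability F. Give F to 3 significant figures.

F = 0.630

Trapezoidal AUC_0→4 (intramuscular injection):
  [0→1]: (0.0+860.3)/2 × 1 = 430.15
  [1→3]: (860.3+585.0)/2 × 2 = 1445.3
  [3→4]: (585.0+441.0)/2 × 1 = 513.0
  Sum = 2388.45 µg/L·h
Tail: C_last/k_e = 441.0/0.287 = 1536.585
AUC_0→∞ (intramuscular injection) = 2388.45 + 1536.585 = 3925.035 µg/L·h
F = (AUC_ev/D_ev)/(AUC_iv/D_iv) = (3925.035/10)/(6230/10) = 392.5035/623 = 0.6300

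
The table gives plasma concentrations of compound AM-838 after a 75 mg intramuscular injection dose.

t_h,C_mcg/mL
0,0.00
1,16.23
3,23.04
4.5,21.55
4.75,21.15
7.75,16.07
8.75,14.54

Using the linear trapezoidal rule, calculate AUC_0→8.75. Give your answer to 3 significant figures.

AUC = 157 mcg/mL·h

Trapezoidal AUC_0→8.75:
  [0→1]: (0.00+16.23)/2 × 1 = 8.115
  [1→3]: (16.23+23.04)/2 × 2 = 39.27
  [3→4.5]: (23.04+21.55)/2 × 1.5 = 33.4425
  [4.5→4.75]: (21.55+21.15)/2 × 0.25 = 5.3375
  [4.75→7.75]: (21.15+16.07)/2 × 3 = 55.83
  [7.75→8.75]: (16.07+14.54)/2 × 1 = 15.305
  Sum = 157.3 mcg/mL·h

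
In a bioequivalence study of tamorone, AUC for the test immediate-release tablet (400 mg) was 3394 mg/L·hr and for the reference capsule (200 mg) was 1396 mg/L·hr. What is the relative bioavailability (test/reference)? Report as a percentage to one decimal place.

F_rel = 121.6%

F_rel = (AUC_test/D_test) / (AUC_ref/D_ref)
      = (3394/400) / (1396/200)
      = 8.485 / 6.98 = 1.2156 = 121.56%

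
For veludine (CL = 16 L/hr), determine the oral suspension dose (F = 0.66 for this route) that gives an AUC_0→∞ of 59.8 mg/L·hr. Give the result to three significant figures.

Dose = 1450 mg

Dose = CL × AUC_0→∞ / F
     = 16 × 59.8 / 0.66 = 1449.7 mg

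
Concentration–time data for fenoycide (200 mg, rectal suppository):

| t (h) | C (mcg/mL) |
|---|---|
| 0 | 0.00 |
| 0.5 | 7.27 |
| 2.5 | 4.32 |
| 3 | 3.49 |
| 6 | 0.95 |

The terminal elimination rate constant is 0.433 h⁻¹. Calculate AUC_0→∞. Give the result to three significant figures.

AUC = 24.2 mcg/mL·h

Trapezoidal AUC_0→6:
  [0→0.5]: (0.00+7.27)/2 × 0.5 = 1.8175
  [0.5→2.5]: (7.27+4.32)/2 × 2 = 11.59
  [2.5→3]: (4.32+3.49)/2 × 0.5 = 1.9525
  [3→6]: (3.49+0.95)/2 × 3 = 6.66
  Sum = 22.02 mcg/mL·h
Extrapolated tail: C_last / k_e = 0.95 / 0.433 = 2.194
AUC_0→∞ = 22.02 + 2.194 = 24.214 mcg/mL·h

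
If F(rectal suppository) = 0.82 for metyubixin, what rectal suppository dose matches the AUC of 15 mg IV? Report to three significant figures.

D_rectal = 18.3 mg

For equal systemic exposure: F × D_ev = D_iv
D_ev = D_iv / F = 15 / 0.82 = 18.2927 mg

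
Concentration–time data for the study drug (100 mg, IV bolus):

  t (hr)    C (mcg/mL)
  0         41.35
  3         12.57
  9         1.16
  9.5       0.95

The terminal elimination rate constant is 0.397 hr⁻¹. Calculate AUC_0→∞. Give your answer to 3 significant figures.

Trapezoidal AUC_0→9.5:
  [0→3]: (41.35+12.57)/2 × 3 = 80.88
  [3→9]: (12.57+1.16)/2 × 6 = 41.19
  [9→9.5]: (1.16+0.95)/2 × 0.5 = 0.5275
  Sum = 122.5975 mcg/mL·hr
Extrapolated tail: C_last / k_e = 0.95 / 0.397 = 2.393
AUC_0→∞ = 122.5975 + 2.393 = 124.9905 mcg/mL·hr

AUC = 125 mcg/mL·hr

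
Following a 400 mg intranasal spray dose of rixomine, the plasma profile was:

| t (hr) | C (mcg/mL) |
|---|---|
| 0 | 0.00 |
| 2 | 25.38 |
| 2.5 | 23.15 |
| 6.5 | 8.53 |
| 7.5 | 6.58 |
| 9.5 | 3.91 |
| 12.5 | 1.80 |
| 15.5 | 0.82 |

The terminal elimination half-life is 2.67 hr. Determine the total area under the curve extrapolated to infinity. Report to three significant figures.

Trapezoidal AUC_0→15.5:
  [0→2]: (0.00+25.38)/2 × 2 = 25.38
  [2→2.5]: (25.38+23.15)/2 × 0.5 = 12.1325
  [2.5→6.5]: (23.15+8.53)/2 × 4 = 63.36
  [6.5→7.5]: (8.53+6.58)/2 × 1 = 7.555
  [7.5→9.5]: (6.58+3.91)/2 × 2 = 10.49
  [9.5→12.5]: (3.91+1.80)/2 × 3 = 8.565
  [12.5→15.5]: (1.80+0.82)/2 × 3 = 3.93
  Sum = 131.4125 mcg/mL·hr
k_e = ln2 / t½ = 0.693147 / 2.67 = 0.2596 hr^-1
Extrapolated tail: C_last / k_e = 0.82 / 0.2596 = 3.159
AUC_0→∞ = 131.4125 + 3.159 = 134.5715 mcg/mL·hr

AUC = 135 mcg/mL·hr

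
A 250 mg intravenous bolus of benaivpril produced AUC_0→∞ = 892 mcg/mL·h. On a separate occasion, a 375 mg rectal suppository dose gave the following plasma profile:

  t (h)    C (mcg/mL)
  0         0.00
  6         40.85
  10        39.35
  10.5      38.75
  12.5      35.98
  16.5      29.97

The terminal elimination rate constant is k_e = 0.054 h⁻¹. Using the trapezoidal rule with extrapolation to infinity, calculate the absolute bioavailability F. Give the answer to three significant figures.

Trapezoidal AUC_0→16.5 (rectal suppository):
  [0→6]: (0.00+40.85)/2 × 6 = 122.55
  [6→10]: (40.85+39.35)/2 × 4 = 160.4
  [10→10.5]: (39.35+38.75)/2 × 0.5 = 19.525
  [10.5→12.5]: (38.75+35.98)/2 × 2 = 74.73
  [12.5→16.5]: (35.98+29.97)/2 × 4 = 131.9
  Sum = 509.105 mcg/mL·h
Tail: C_last/k_e = 29.97/0.054 = 555.000
AUC_0→∞ (rectal suppository) = 509.105 + 555.000 = 1064.105 mcg/mL·h
F = (AUC_ev/D_ev)/(AUC_iv/D_iv) = (1064.105/375)/(892/250) = 2.83761/3.568 = 0.7953

F = 0.795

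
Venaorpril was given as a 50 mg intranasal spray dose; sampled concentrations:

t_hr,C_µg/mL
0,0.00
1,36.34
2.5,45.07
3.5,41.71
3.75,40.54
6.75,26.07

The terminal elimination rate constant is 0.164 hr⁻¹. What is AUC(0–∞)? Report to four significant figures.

Trapezoidal AUC_0→6.75:
  [0→1]: (0.00+36.34)/2 × 1 = 18.17
  [1→2.5]: (36.34+45.07)/2 × 1.5 = 61.0575
  [2.5→3.5]: (45.07+41.71)/2 × 1 = 43.39
  [3.5→3.75]: (41.71+40.54)/2 × 0.25 = 10.28125
  [3.75→6.75]: (40.54+26.07)/2 × 3 = 99.915
  Sum = 232.81375 µg/mL·hr
Extrapolated tail: C_last / k_e = 26.07 / 0.164 = 158.963
AUC_0→∞ = 232.81375 + 158.963 = 391.77675 µg/mL·hr

AUC = 391.8 µg/mL·hr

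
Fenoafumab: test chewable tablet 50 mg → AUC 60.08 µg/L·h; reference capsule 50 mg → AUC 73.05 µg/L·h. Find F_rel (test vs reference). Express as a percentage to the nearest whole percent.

F_rel = (AUC_test/D_test) / (AUC_ref/D_ref)
      = (60.08/50) / (73.05/50)
      = 1.2016 / 1.461 = 0.8225 = 82.25%

F_rel = 82%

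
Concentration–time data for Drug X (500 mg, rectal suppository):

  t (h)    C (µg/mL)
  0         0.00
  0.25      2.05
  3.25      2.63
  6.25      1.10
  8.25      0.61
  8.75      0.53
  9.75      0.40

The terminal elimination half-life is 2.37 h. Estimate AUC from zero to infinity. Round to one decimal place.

Trapezoidal AUC_0→9.75:
  [0→0.25]: (0.00+2.05)/2 × 0.25 = 0.25625
  [0.25→3.25]: (2.05+2.63)/2 × 3 = 7.02
  [3.25→6.25]: (2.63+1.10)/2 × 3 = 5.595
  [6.25→8.25]: (1.10+0.61)/2 × 2 = 1.71
  [8.25→8.75]: (0.61+0.53)/2 × 0.5 = 0.285
  [8.75→9.75]: (0.53+0.40)/2 × 1 = 0.465
  Sum = 15.33125 µg/mL·h
k_e = ln2 / t½ = 0.693147 / 2.37 = 0.2925 h^-1
Extrapolated tail: C_last / k_e = 0.40 / 0.2925 = 1.368
AUC_0→∞ = 15.33125 + 1.368 = 16.69925 µg/mL·h

AUC = 16.7 µg/mL·h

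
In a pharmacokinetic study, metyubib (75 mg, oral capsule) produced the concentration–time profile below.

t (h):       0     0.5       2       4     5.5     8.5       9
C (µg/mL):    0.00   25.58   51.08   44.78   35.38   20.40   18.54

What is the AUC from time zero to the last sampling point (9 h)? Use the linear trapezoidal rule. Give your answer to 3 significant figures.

Trapezoidal AUC_0→9:
  [0→0.5]: (0.00+25.58)/2 × 0.5 = 6.395
  [0.5→2]: (25.58+51.08)/2 × 1.5 = 57.495
  [2→4]: (51.08+44.78)/2 × 2 = 95.86
  [4→5.5]: (44.78+35.38)/2 × 1.5 = 60.12
  [5.5→8.5]: (35.38+20.40)/2 × 3 = 83.67
  [8.5→9]: (20.40+18.54)/2 × 0.5 = 9.735
  Sum = 313.275 µg/mL·h

AUC = 313 µg/mL·h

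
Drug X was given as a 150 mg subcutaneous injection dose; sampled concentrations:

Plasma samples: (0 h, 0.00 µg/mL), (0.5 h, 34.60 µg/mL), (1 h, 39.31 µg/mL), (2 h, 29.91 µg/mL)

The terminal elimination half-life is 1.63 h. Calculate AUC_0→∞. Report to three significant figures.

AUC = 132 µg/mL·h

Trapezoidal AUC_0→2:
  [0→0.5]: (0.00+34.60)/2 × 0.5 = 8.65
  [0.5→1]: (34.60+39.31)/2 × 0.5 = 18.4775
  [1→2]: (39.31+29.91)/2 × 1 = 34.61
  Sum = 61.7375 µg/mL·h
k_e = ln2 / t½ = 0.693147 / 1.63 = 0.4252 h^-1
Extrapolated tail: C_last / k_e = 29.91 / 0.4252 = 70.343
AUC_0→∞ = 61.7375 + 70.343 = 132.0805 µg/mL·h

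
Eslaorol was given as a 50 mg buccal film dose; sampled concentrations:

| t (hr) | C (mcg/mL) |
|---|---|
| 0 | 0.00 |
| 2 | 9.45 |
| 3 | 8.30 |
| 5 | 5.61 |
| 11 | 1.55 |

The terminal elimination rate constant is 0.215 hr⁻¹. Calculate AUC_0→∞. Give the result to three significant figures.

Trapezoidal AUC_0→11:
  [0→2]: (0.00+9.45)/2 × 2 = 9.45
  [2→3]: (9.45+8.30)/2 × 1 = 8.875
  [3→5]: (8.30+5.61)/2 × 2 = 13.91
  [5→11]: (5.61+1.55)/2 × 6 = 21.48
  Sum = 53.715 mcg/mL·hr
Extrapolated tail: C_last / k_e = 1.55 / 0.215 = 7.209
AUC_0→∞ = 53.715 + 7.209 = 60.924 mcg/mL·hr

AUC = 60.9 mcg/mL·hr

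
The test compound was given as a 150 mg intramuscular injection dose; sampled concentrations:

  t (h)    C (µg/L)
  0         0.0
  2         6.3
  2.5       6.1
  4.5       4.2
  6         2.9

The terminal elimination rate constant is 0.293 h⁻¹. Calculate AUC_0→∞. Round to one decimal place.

AUC = 34.9 µg/L·h

Trapezoidal AUC_0→6:
  [0→2]: (0.0+6.3)/2 × 2 = 6.3
  [2→2.5]: (6.3+6.1)/2 × 0.5 = 3.1
  [2.5→4.5]: (6.1+4.2)/2 × 2 = 10.3
  [4.5→6]: (4.2+2.9)/2 × 1.5 = 5.325
  Sum = 25.025 µg/L·h
Extrapolated tail: C_last / k_e = 2.9 / 0.293 = 9.898
AUC_0→∞ = 25.025 + 9.898 = 34.923 µg/L·h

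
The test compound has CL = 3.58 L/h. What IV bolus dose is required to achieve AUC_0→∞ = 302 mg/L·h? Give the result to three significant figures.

Dose_iv = CL × AUC_0→∞
     = 3.58 × 302 = 1081.16 mg

Dose = 1080 mg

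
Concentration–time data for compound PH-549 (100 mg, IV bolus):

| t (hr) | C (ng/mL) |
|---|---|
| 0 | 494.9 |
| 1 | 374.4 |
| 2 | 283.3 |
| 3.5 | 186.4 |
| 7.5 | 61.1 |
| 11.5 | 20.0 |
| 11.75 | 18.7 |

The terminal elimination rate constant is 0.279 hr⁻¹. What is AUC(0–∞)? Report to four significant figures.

AUC = 1845 ng/mL·hr

Trapezoidal AUC_0→11.75:
  [0→1]: (494.9+374.4)/2 × 1 = 434.65
  [1→2]: (374.4+283.3)/2 × 1 = 328.85
  [2→3.5]: (283.3+186.4)/2 × 1.5 = 352.275
  [3.5→7.5]: (186.4+61.1)/2 × 4 = 495.0
  [7.5→11.5]: (61.1+20.0)/2 × 4 = 162.2
  [11.5→11.75]: (20.0+18.7)/2 × 0.25 = 4.8375
  Sum = 1777.8125 ng/mL·hr
Extrapolated tail: C_last / k_e = 18.7 / 0.279 = 67.025
AUC_0→∞ = 1777.8125 + 67.025 = 1844.8375 ng/mL·hr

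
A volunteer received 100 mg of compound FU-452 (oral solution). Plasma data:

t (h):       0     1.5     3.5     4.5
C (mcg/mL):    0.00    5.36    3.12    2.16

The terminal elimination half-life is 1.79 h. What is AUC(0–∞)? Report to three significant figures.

AUC = 20.7 mcg/mL·h

Trapezoidal AUC_0→4.5:
  [0→1.5]: (0.00+5.36)/2 × 1.5 = 4.02
  [1.5→3.5]: (5.36+3.12)/2 × 2 = 8.48
  [3.5→4.5]: (3.12+2.16)/2 × 1 = 2.64
  Sum = 15.14 mcg/mL·h
k_e = ln2 / t½ = 0.693147 / 1.79 = 0.3872 h^-1
Extrapolated tail: C_last / k_e = 2.16 / 0.3872 = 5.579
AUC_0→∞ = 15.14 + 5.579 = 20.719 mcg/mL·h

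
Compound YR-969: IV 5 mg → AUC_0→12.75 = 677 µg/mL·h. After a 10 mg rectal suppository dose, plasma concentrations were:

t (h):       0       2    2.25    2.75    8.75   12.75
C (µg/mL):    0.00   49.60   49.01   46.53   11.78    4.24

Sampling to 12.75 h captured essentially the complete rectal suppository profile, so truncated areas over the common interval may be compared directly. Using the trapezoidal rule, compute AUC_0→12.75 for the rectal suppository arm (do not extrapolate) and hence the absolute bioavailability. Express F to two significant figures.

Trapezoidal AUC_0→12.75 (rectal suppository):
  [0→2]: (0.00+49.60)/2 × 2 = 49.6
  [2→2.25]: (49.60+49.01)/2 × 0.25 = 12.32625
  [2.25→2.75]: (49.01+46.53)/2 × 0.5 = 23.885
  [2.75→8.75]: (46.53+11.78)/2 × 6 = 174.93
  [8.75→12.75]: (11.78+4.24)/2 × 4 = 32.04
  Sum = 292.78125 µg/mL·h
F = (AUC_ev/D_ev)/(AUC_iv/D_iv) = (292.78125/10)/(677/5) = 29.278125/135.4 = 0.2162

F = 0.22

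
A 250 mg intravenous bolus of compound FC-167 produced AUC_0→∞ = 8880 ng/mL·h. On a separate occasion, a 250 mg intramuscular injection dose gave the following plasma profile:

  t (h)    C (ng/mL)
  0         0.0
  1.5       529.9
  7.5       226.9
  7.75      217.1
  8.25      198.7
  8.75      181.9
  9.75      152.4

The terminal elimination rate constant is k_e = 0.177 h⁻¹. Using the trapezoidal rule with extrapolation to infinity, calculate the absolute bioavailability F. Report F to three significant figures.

Trapezoidal AUC_0→9.75 (intramuscular injection):
  [0→1.5]: (0.0+529.9)/2 × 1.5 = 397.425
  [1.5→7.5]: (529.9+226.9)/2 × 6 = 2270.4
  [7.5→7.75]: (226.9+217.1)/2 × 0.25 = 55.5
  [7.75→8.25]: (217.1+198.7)/2 × 0.5 = 103.95
  [8.25→8.75]: (198.7+181.9)/2 × 0.5 = 95.15
  [8.75→9.75]: (181.9+152.4)/2 × 1 = 167.15
  Sum = 3089.575 ng/mL·h
Tail: C_last/k_e = 152.4/0.177 = 861.017
AUC_0→∞ (intramuscular injection) = 3089.575 + 861.017 = 3950.592 ng/mL·h
F = (AUC_ev/D_ev)/(AUC_iv/D_iv) = (3950.592/250)/(8880/250) = 15.802368/35.52 = 0.4449

F = 0.445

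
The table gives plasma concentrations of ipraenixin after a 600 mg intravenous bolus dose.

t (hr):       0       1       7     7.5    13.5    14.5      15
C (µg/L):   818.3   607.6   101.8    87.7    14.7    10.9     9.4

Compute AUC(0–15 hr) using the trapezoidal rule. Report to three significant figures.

Trapezoidal AUC_0→15:
  [0→1]: (818.3+607.6)/2 × 1 = 712.95
  [1→7]: (607.6+101.8)/2 × 6 = 2128.2
  [7→7.5]: (101.8+87.7)/2 × 0.5 = 47.375
  [7.5→13.5]: (87.7+14.7)/2 × 6 = 307.2
  [13.5→14.5]: (14.7+10.9)/2 × 1 = 12.8
  [14.5→15]: (10.9+9.4)/2 × 0.5 = 5.075
  Sum = 3213.6 µg/L·hr

AUC = 3210 µg/L·hr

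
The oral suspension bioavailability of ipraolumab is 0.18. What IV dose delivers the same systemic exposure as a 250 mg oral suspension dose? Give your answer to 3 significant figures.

Systemic exposure from an extravascular dose = F × D_ev, so the equivalent IV dose is F × D_ev.
D_iv = F × D_ev = 0.18 × 250 = 45 mg

D_iv = 45.0 mg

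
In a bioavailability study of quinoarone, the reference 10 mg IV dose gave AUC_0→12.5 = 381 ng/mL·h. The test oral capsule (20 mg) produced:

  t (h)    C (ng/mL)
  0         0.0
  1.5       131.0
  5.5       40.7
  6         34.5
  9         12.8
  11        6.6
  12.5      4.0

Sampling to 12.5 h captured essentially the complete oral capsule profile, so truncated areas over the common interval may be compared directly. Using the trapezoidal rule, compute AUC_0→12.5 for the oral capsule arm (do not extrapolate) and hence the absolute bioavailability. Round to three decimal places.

Trapezoidal AUC_0→12.5 (oral capsule):
  [0→1.5]: (0.0+131.0)/2 × 1.5 = 98.25
  [1.5→5.5]: (131.0+40.7)/2 × 4 = 343.4
  [5.5→6]: (40.7+34.5)/2 × 0.5 = 18.8
  [6→9]: (34.5+12.8)/2 × 3 = 70.95
  [9→11]: (12.8+6.6)/2 × 2 = 19.4
  [11→12.5]: (6.6+4.0)/2 × 1.5 = 7.95
  Sum = 558.75 ng/mL·h
F = (AUC_ev/D_ev)/(AUC_iv/D_iv) = (558.75/20)/(381/10) = 27.9375/38.1 = 0.7333

F = 0.733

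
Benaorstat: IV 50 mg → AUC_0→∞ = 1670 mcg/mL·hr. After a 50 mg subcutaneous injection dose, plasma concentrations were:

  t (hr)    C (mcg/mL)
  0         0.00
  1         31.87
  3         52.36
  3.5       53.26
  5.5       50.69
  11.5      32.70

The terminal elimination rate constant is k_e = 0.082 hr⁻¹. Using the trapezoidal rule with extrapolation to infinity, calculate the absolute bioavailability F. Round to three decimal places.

Trapezoidal AUC_0→11.5 (subcutaneous injection):
  [0→1]: (0.00+31.87)/2 × 1 = 15.935
  [1→3]: (31.87+52.36)/2 × 2 = 84.23
  [3→3.5]: (52.36+53.26)/2 × 0.5 = 26.405
  [3.5→5.5]: (53.26+50.69)/2 × 2 = 103.95
  [5.5→11.5]: (50.69+32.70)/2 × 6 = 250.17
  Sum = 480.69 mcg/mL·hr
Tail: C_last/k_e = 32.70/0.082 = 398.780
AUC_0→∞ (subcutaneous injection) = 480.69 + 398.780 = 879.47 mcg/mL·hr
F = (AUC_ev/D_ev)/(AUC_iv/D_iv) = (879.47/50)/(1670/50) = 17.5894/33.4 = 0.5266

F = 0.527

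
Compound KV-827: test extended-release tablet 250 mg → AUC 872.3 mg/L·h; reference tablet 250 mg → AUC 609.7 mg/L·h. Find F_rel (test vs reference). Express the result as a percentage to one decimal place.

F_rel = 143.1%

F_rel = (AUC_test/D_test) / (AUC_ref/D_ref)
      = (872.3/250) / (609.7/250)
      = 3.4892 / 2.4388 = 1.4307 = 143.07%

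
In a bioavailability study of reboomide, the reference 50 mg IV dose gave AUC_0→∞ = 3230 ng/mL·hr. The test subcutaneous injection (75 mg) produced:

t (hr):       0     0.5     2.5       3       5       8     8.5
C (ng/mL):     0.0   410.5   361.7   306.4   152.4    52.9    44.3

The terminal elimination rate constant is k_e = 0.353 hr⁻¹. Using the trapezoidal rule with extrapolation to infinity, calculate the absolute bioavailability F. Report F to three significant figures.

Trapezoidal AUC_0→8.5 (subcutaneous injection):
  [0→0.5]: (0.0+410.5)/2 × 0.5 = 102.625
  [0.5→2.5]: (410.5+361.7)/2 × 2 = 772.2
  [2.5→3]: (361.7+306.4)/2 × 0.5 = 167.025
  [3→5]: (306.4+152.4)/2 × 2 = 458.8
  [5→8]: (152.4+52.9)/2 × 3 = 307.95
  [8→8.5]: (52.9+44.3)/2 × 0.5 = 24.3
  Sum = 1832.9 ng/mL·hr
Tail: C_last/k_e = 44.3/0.353 = 125.496
AUC_0→∞ (subcutaneous injection) = 1832.9 + 125.496 = 1958.396 ng/mL·hr
F = (AUC_ev/D_ev)/(AUC_iv/D_iv) = (1958.396/75)/(3230/50) = 26.1119/64.6 = 0.4042

F = 0.404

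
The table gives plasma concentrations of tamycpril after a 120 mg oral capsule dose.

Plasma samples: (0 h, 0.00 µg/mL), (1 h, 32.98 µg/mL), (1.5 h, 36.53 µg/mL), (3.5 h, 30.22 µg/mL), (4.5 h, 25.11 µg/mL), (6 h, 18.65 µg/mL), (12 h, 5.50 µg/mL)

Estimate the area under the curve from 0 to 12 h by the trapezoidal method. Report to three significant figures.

Trapezoidal AUC_0→12:
  [0→1]: (0.00+32.98)/2 × 1 = 16.49
  [1→1.5]: (32.98+36.53)/2 × 0.5 = 17.3775
  [1.5→3.5]: (36.53+30.22)/2 × 2 = 66.75
  [3.5→4.5]: (30.22+25.11)/2 × 1 = 27.665
  [4.5→6]: (25.11+18.65)/2 × 1.5 = 32.82
  [6→12]: (18.65+5.50)/2 × 6 = 72.45
  Sum = 233.5525 µg/mL·h

AUC = 234 µg/mL·h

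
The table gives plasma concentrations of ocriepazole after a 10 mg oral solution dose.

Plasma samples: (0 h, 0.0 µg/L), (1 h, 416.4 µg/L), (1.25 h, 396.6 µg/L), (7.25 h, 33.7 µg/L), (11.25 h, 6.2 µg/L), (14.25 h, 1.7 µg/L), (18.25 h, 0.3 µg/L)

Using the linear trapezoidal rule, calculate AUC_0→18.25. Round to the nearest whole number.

Trapezoidal AUC_0→18.25:
  [0→1]: (0.0+416.4)/2 × 1 = 208.2
  [1→1.25]: (416.4+396.6)/2 × 0.25 = 101.625
  [1.25→7.25]: (396.6+33.7)/2 × 6 = 1290.9
  [7.25→11.25]: (33.7+6.2)/2 × 4 = 79.8
  [11.25→14.25]: (6.2+1.7)/2 × 3 = 11.85
  [14.25→18.25]: (1.7+0.3)/2 × 4 = 4.0
  Sum = 1696.375 µg/L·h

AUC = 1696 µg/L·h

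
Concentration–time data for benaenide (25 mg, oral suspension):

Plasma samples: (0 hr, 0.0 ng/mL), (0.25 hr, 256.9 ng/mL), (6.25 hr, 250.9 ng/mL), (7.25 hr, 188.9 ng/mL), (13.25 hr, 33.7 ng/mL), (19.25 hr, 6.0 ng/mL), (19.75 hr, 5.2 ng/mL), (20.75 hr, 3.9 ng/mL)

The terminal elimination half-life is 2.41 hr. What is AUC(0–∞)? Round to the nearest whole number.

AUC = 2583 ng/mL·hr

Trapezoidal AUC_0→20.75:
  [0→0.25]: (0.0+256.9)/2 × 0.25 = 32.1125
  [0.25→6.25]: (256.9+250.9)/2 × 6 = 1523.4
  [6.25→7.25]: (250.9+188.9)/2 × 1 = 219.9
  [7.25→13.25]: (188.9+33.7)/2 × 6 = 667.8
  [13.25→19.25]: (33.7+6.0)/2 × 6 = 119.1
  [19.25→19.75]: (6.0+5.2)/2 × 0.5 = 2.8
  [19.75→20.75]: (5.2+3.9)/2 × 1 = 4.55
  Sum = 2569.6625 ng/mL·hr
k_e = ln2 / t½ = 0.693147 / 2.41 = 0.2876 hr^-1
Extrapolated tail: C_last / k_e = 3.9 / 0.2876 = 13.561
AUC_0→∞ = 2569.6625 + 13.561 = 2583.2235 ng/mL·hr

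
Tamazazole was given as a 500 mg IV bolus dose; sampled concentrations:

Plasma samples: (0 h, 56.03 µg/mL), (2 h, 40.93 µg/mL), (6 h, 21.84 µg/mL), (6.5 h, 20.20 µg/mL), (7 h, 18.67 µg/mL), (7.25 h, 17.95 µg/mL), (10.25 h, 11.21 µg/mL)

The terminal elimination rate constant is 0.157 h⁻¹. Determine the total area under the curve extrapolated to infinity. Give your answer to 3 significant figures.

Trapezoidal AUC_0→10.25:
  [0→2]: (56.03+40.93)/2 × 2 = 96.96
  [2→6]: (40.93+21.84)/2 × 4 = 125.54
  [6→6.5]: (21.84+20.20)/2 × 0.5 = 10.51
  [6.5→7]: (20.20+18.67)/2 × 0.5 = 9.7175
  [7→7.25]: (18.67+17.95)/2 × 0.25 = 4.5775
  [7.25→10.25]: (17.95+11.21)/2 × 3 = 43.74
  Sum = 291.045 µg/mL·h
Extrapolated tail: C_last / k_e = 11.21 / 0.157 = 71.401
AUC_0→∞ = 291.045 + 71.401 = 362.446 µg/mL·h

AUC = 362 µg/mL·h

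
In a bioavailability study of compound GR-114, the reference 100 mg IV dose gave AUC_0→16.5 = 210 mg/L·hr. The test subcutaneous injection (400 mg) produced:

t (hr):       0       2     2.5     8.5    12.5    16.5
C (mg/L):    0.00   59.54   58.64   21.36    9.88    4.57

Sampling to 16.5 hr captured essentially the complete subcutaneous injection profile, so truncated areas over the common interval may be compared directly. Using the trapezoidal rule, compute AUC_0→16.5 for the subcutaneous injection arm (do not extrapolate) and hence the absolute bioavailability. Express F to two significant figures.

F = 0.50

Trapezoidal AUC_0→16.5 (subcutaneous injection):
  [0→2]: (0.00+59.54)/2 × 2 = 59.54
  [2→2.5]: (59.54+58.64)/2 × 0.5 = 29.545
  [2.5→8.5]: (58.64+21.36)/2 × 6 = 240.0
  [8.5→12.5]: (21.36+9.88)/2 × 4 = 62.48
  [12.5→16.5]: (9.88+4.57)/2 × 4 = 28.9
  Sum = 420.465 mg/L·hr
F = (AUC_ev/D_ev)/(AUC_iv/D_iv) = (420.465/400)/(210/100) = 1.0511625/2.1 = 0.5006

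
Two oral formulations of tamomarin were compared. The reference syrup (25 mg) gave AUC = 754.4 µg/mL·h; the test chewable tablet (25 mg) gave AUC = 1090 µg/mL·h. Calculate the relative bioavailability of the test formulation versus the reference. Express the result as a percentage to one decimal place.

F_rel = 144.5%

F_rel = (AUC_test/D_test) / (AUC_ref/D_ref)
      = (1090/25) / (754.4/25)
      = 43.6 / 30.176 = 1.4449 = 144.49%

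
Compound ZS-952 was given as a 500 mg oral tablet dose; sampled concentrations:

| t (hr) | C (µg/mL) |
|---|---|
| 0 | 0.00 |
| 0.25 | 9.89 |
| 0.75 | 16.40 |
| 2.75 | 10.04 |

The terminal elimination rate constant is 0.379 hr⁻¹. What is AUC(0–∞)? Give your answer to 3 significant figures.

Trapezoidal AUC_0→2.75:
  [0→0.25]: (0.00+9.89)/2 × 0.25 = 1.23625
  [0.25→0.75]: (9.89+16.40)/2 × 0.5 = 6.5725
  [0.75→2.75]: (16.40+10.04)/2 × 2 = 26.44
  Sum = 34.24875 µg/mL·hr
Extrapolated tail: C_last / k_e = 10.04 / 0.379 = 26.491
AUC_0→∞ = 34.24875 + 26.491 = 60.73975 µg/mL·hr

AUC = 60.7 µg/mL·hr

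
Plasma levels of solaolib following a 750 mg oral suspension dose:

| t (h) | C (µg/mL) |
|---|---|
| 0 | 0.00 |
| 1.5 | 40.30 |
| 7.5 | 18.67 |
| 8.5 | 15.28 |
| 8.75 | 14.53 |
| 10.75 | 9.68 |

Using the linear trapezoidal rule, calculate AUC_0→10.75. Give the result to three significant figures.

Trapezoidal AUC_0→10.75:
  [0→1.5]: (0.00+40.30)/2 × 1.5 = 30.225
  [1.5→7.5]: (40.30+18.67)/2 × 6 = 176.91
  [7.5→8.5]: (18.67+15.28)/2 × 1 = 16.975
  [8.5→8.75]: (15.28+14.53)/2 × 0.25 = 3.72625
  [8.75→10.75]: (14.53+9.68)/2 × 2 = 24.21
  Sum = 252.04625 µg/mL·h

AUC = 252 µg/mL·h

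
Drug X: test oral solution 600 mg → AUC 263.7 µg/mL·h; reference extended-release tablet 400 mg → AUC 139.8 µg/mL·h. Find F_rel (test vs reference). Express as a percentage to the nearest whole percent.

F_rel = (AUC_test/D_test) / (AUC_ref/D_ref)
      = (263.7/600) / (139.8/400)
      = 0.4395 / 0.3495 = 1.2575 = 125.75%

F_rel = 126%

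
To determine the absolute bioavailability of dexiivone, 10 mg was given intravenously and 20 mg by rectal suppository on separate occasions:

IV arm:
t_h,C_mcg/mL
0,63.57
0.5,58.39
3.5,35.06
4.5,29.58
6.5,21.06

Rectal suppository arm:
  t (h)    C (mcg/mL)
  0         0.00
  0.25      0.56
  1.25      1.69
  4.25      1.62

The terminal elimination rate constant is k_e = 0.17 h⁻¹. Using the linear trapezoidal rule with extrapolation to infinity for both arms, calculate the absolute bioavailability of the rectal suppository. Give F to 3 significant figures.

Trapezoidal AUC_0→6.5 (IV):
  [0→0.5]: (63.57+58.39)/2 × 0.5 = 30.49
  [0.5→3.5]: (58.39+35.06)/2 × 3 = 140.175
  [3.5→4.5]: (35.06+29.58)/2 × 1 = 32.32
  [4.5→6.5]: (29.58+21.06)/2 × 2 = 50.64
  Sum = 253.625 mcg/mL·h
IV tail: 21.06/0.17 = 123.882; AUC_iv,0→∞ = 253.625 + 123.882 = 377.507 mcg/mL·h
Trapezoidal AUC_0→4.25 (rectal suppository):
  [0→0.25]: (0.00+0.56)/2 × 0.25 = 0.07
  [0.25→1.25]: (0.56+1.69)/2 × 1 = 1.125
  [1.25→4.25]: (1.69+1.62)/2 × 3 = 4.965
  Sum = 6.16 mcg/mL·h
rectal suppository tail: 1.62/0.17 = 9.529; AUC_ev,0→∞ = 6.16 + 9.529 = 15.689 mcg/mL·h
F = (AUC_ev/D_ev)/(AUC_iv/D_iv) = (15.689/20)/(377.507/10) = 0.78445/37.7507 = 0.0208

F = 0.0208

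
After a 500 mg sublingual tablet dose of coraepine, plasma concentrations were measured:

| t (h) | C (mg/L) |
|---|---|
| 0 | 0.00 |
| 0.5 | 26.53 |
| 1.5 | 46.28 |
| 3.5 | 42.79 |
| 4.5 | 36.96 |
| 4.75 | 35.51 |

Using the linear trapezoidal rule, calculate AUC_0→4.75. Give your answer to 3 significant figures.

Trapezoidal AUC_0→4.75:
  [0→0.5]: (0.00+26.53)/2 × 0.5 = 6.6325
  [0.5→1.5]: (26.53+46.28)/2 × 1 = 36.405
  [1.5→3.5]: (46.28+42.79)/2 × 2 = 89.07
  [3.5→4.5]: (42.79+36.96)/2 × 1 = 39.875
  [4.5→4.75]: (36.96+35.51)/2 × 0.25 = 9.05875
  Sum = 181.04125 mg/L·h

AUC = 181 mg/L·h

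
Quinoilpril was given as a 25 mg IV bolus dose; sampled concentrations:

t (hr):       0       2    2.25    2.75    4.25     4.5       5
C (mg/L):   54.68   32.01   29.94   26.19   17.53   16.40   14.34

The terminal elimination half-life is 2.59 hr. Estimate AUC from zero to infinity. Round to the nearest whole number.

Trapezoidal AUC_0→5:
  [0→2]: (54.68+32.01)/2 × 2 = 86.69
  [2→2.25]: (32.01+29.94)/2 × 0.25 = 7.74375
  [2.25→2.75]: (29.94+26.19)/2 × 0.5 = 14.0325
  [2.75→4.25]: (26.19+17.53)/2 × 1.5 = 32.79
  [4.25→4.5]: (17.53+16.40)/2 × 0.25 = 4.24125
  [4.5→5]: (16.40+14.34)/2 × 0.5 = 7.685
  Sum = 153.1825 mg/L·hr
k_e = ln2 / t½ = 0.693147 / 2.59 = 0.2676 hr^-1
Extrapolated tail: C_last / k_e = 14.34 / 0.2676 = 53.587
AUC_0→∞ = 153.1825 + 53.587 = 206.7695 mg/L·hr

AUC = 207 mg/L·hr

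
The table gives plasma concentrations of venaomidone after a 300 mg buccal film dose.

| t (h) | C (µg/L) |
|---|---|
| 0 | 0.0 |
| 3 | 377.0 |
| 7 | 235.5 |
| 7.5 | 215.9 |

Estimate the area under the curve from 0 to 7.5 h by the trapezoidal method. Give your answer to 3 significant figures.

Trapezoidal AUC_0→7.5:
  [0→3]: (0.0+377.0)/2 × 3 = 565.5
  [3→7]: (377.0+235.5)/2 × 4 = 1225.0
  [7→7.5]: (235.5+215.9)/2 × 0.5 = 112.85
  Sum = 1903.35 µg/L·h

AUC = 1900 µg/L·h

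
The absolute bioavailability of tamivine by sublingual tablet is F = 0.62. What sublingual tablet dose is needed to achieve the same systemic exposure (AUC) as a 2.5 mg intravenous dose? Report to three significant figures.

D_sublingual = 4.03 mg

For equal systemic exposure: F × D_ev = D_iv
D_ev = D_iv / F = 2.5 / 0.62 = 4.03226 mg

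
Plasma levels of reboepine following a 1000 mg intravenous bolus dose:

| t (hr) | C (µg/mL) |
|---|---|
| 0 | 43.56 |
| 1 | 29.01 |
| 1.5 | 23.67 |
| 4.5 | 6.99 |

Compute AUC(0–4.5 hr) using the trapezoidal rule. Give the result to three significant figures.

Trapezoidal AUC_0→4.5:
  [0→1]: (43.56+29.01)/2 × 1 = 36.285
  [1→1.5]: (29.01+23.67)/2 × 0.5 = 13.17
  [1.5→4.5]: (23.67+6.99)/2 × 3 = 45.99
  Sum = 95.445 µg/mL·hr

AUC = 95.4 µg/mL·hr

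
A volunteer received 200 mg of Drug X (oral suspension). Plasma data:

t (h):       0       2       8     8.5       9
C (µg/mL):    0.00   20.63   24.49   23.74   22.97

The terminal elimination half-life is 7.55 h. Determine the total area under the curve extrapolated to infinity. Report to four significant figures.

Trapezoidal AUC_0→9:
  [0→2]: (0.00+20.63)/2 × 2 = 20.63
  [2→8]: (20.63+24.49)/2 × 6 = 135.36
  [8→8.5]: (24.49+23.74)/2 × 0.5 = 12.0575
  [8.5→9]: (23.74+22.97)/2 × 0.5 = 11.6775
  Sum = 179.725 µg/mL·h
k_e = ln2 / t½ = 0.693147 / 7.55 = 0.0918 h^-1
Extrapolated tail: C_last / k_e = 22.97 / 0.0918 = 250.218
AUC_0→∞ = 179.725 + 250.218 = 429.943 µg/mL·h

AUC = 429.9 µg/mL·h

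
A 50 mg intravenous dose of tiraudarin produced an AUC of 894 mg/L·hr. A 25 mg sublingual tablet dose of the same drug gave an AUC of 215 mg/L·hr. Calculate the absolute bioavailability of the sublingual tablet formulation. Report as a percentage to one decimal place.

F = (AUC_ev / D_ev) / (AUC_iv / D_iv)
  = (215/25) / (894/50)
  = 8.6 / 17.88 = 0.4810
  = 48.10%

F = 48.1%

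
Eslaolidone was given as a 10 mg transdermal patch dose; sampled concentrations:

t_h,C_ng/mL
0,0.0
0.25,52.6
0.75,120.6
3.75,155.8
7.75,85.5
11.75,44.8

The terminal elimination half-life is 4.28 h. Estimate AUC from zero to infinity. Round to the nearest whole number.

Trapezoidal AUC_0→11.75:
  [0→0.25]: (0.0+52.6)/2 × 0.25 = 6.575
  [0.25→0.75]: (52.6+120.6)/2 × 0.5 = 43.3
  [0.75→3.75]: (120.6+155.8)/2 × 3 = 414.6
  [3.75→7.75]: (155.8+85.5)/2 × 4 = 482.6
  [7.75→11.75]: (85.5+44.8)/2 × 4 = 260.6
  Sum = 1207.675 ng/mL·h
k_e = ln2 / t½ = 0.693147 / 4.28 = 0.1620 h^-1
Extrapolated tail: C_last / k_e = 44.8 / 0.162 = 276.543
AUC_0→∞ = 1207.675 + 276.543 = 1484.218 ng/mL·h

AUC = 1484 ng/mL·h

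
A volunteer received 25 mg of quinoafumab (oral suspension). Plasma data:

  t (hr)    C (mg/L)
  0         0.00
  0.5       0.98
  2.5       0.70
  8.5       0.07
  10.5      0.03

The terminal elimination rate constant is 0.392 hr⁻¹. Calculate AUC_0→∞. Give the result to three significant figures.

AUC = 4.41 mg/L·hr

Trapezoidal AUC_0→10.5:
  [0→0.5]: (0.00+0.98)/2 × 0.5 = 0.245
  [0.5→2.5]: (0.98+0.70)/2 × 2 = 1.68
  [2.5→8.5]: (0.70+0.07)/2 × 6 = 2.31
  [8.5→10.5]: (0.07+0.03)/2 × 2 = 0.1
  Sum = 4.335 mg/L·hr
Extrapolated tail: C_last / k_e = 0.03 / 0.392 = 0.077
AUC_0→∞ = 4.335 + 0.077 = 4.412 mg/L·hr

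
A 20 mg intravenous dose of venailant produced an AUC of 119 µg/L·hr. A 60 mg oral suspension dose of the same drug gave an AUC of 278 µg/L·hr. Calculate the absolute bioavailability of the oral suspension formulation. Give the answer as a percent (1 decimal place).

F = 77.9%

F = (AUC_ev / D_ev) / (AUC_iv / D_iv)
  = (278/60) / (119/20)
  = 4.63333 / 5.95 = 0.7787
  = 77.87%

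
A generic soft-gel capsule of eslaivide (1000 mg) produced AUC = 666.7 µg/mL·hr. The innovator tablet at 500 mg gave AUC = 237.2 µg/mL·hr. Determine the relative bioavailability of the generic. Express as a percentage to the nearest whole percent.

F_rel = (AUC_test/D_test) / (AUC_ref/D_ref)
      = (666.7/1000) / (237.2/500)
      = 0.6667 / 0.4744 = 1.4054 = 140.54%

F_rel = 141%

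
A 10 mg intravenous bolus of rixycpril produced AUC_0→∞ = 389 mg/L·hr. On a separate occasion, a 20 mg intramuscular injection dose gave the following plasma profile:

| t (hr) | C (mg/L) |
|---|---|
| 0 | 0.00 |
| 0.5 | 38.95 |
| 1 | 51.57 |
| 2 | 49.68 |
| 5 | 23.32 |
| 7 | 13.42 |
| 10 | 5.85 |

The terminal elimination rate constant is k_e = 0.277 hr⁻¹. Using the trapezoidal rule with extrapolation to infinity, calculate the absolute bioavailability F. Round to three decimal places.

Trapezoidal AUC_0→10 (intramuscular injection):
  [0→0.5]: (0.00+38.95)/2 × 0.5 = 9.7375
  [0.5→1]: (38.95+51.57)/2 × 0.5 = 22.63
  [1→2]: (51.57+49.68)/2 × 1 = 50.625
  [2→5]: (49.68+23.32)/2 × 3 = 109.5
  [5→7]: (23.32+13.42)/2 × 2 = 36.74
  [7→10]: (13.42+5.85)/2 × 3 = 28.905
  Sum = 258.1375 mg/L·hr
Tail: C_last/k_e = 5.85/0.277 = 21.119
AUC_0→∞ (intramuscular injection) = 258.1375 + 21.119 = 279.2565 mg/L·hr
F = (AUC_ev/D_ev)/(AUC_iv/D_iv) = (279.2565/20)/(389/10) = 13.962825/38.9 = 0.3589

F = 0.359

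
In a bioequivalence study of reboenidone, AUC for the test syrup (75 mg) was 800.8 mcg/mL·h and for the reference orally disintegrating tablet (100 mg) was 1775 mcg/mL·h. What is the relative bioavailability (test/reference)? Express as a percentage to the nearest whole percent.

F_rel = (AUC_test/D_test) / (AUC_ref/D_ref)
      = (800.8/75) / (1775/100)
      = 10.6773 / 17.75 = 0.6015 = 60.15%

F_rel = 60%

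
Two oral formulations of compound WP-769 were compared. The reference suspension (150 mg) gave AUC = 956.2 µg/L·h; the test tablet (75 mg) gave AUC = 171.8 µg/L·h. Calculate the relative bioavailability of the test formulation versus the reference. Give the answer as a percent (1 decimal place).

F_rel = (AUC_test/D_test) / (AUC_ref/D_ref)
      = (171.8/75) / (956.2/150)
      = 2.29067 / 6.37467 = 0.3593 = 35.93%

F_rel = 35.9%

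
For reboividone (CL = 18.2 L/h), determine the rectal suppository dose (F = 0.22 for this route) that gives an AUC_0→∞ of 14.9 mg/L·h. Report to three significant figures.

Dose = 1230 mg

Dose = CL × AUC_0→∞ / F
     = 18.2 × 14.9 / 0.22 = 1232.64 mg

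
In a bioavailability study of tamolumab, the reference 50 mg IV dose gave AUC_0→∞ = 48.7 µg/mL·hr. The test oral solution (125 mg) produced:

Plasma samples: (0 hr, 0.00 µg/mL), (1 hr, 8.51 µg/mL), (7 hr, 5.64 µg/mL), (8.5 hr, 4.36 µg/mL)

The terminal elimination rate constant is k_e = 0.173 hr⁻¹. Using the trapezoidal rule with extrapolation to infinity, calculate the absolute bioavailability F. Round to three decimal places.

F = 0.652

Trapezoidal AUC_0→8.5 (oral solution):
  [0→1]: (0.00+8.51)/2 × 1 = 4.255
  [1→7]: (8.51+5.64)/2 × 6 = 42.45
  [7→8.5]: (5.64+4.36)/2 × 1.5 = 7.5
  Sum = 54.205 µg/mL·hr
Tail: C_last/k_e = 4.36/0.173 = 25.202
AUC_0→∞ (oral solution) = 54.205 + 25.202 = 79.407 µg/mL·hr
F = (AUC_ev/D_ev)/(AUC_iv/D_iv) = (79.407/125)/(48.7/50) = 0.635256/0.974 = 0.6522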